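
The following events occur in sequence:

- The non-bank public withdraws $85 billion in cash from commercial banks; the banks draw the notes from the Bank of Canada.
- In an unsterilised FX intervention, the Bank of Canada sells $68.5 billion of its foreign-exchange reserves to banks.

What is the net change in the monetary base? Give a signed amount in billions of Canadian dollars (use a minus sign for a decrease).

-$68.5 billion

Currency withdrawal $85 billion: just a shift between currency and reserves — both are base money → 0.
FX sale $68.5 billion: Bank of Canada balance sheet contracts → −$68.5B.
Net: 0 − 68.5 = -$68.5 billion.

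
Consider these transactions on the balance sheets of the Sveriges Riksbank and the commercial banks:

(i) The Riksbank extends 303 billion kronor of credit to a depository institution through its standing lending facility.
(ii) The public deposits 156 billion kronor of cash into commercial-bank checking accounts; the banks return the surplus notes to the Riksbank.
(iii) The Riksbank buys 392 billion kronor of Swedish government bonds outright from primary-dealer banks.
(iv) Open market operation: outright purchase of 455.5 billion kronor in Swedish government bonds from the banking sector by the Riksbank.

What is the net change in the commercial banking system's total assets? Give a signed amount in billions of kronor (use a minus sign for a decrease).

Riksbank balance sheet:
  Assets:      Securities +847.5B, Loans to banks +303B
  Liabilities: Bank reserves +1306.5B, Currency in circulation −156B
Commercial banking system:
  Assets:      Reserves at CB +1306.5B, Securities −847.5B
  Liabilities: Checkable deposits +156B, Borrowings from CB +303B
Change in total bank assets = +459 billion.

+459 billion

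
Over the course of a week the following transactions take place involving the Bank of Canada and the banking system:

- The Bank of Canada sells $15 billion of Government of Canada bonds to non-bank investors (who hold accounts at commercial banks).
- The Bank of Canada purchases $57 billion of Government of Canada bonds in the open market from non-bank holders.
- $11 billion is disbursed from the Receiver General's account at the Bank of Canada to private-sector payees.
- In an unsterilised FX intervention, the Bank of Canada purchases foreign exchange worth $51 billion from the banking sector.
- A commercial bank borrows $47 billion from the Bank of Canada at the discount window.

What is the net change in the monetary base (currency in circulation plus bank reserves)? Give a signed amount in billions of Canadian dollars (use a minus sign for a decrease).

Bank of Canada balance sheet:
  Assets:      Securities +$42B, Loans to banks +$47B, Foreign assets +$51B
  Liabilities: Bank reserves +$151B, Government deposits −$11B
Monetary base = currency + reserves: 0 + (+$151B) = +$151 billion.

+$151 billion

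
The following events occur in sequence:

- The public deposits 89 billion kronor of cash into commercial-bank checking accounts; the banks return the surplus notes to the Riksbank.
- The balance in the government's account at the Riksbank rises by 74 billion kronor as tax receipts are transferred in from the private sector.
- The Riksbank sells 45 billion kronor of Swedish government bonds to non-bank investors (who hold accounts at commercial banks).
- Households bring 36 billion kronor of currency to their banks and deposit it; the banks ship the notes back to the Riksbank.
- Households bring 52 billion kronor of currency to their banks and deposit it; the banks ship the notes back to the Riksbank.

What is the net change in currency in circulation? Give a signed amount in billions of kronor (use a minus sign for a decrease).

-177 billion

Currency deposit 89 billion kronor: notes return to the central bank → −89B.
Government account inflow 74 billion kronor: no currency enters or leaves circulation → 0.
Asset sale (to non-banks) 45 billion kronor: no currency enters or leaves circulation → 0.
Currency deposit 36 billion kronor: notes return to the central bank → −36B.
Currency deposit 52 billion kronor: notes return to the central bank → −52B.
Net: −89 + 0 + 0 − 36 − 52 = -177 billion.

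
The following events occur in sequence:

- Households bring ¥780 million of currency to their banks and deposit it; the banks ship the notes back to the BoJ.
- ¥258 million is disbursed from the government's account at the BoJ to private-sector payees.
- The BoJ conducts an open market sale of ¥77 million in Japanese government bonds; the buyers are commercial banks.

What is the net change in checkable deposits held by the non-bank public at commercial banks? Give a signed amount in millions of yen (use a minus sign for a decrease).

+¥1038 million

Currency deposit ¥780 million: non-bank counterparties' bank balances rise → +¥780M.
Government spending ¥258 million: non-bank counterparties' bank balances rise → +¥258M.
OMO sale (to banks) ¥77 million: the counterparty is a bank, so public deposits are unchanged → 0.
Net: 780 + 258 + 0 = +¥1038 million.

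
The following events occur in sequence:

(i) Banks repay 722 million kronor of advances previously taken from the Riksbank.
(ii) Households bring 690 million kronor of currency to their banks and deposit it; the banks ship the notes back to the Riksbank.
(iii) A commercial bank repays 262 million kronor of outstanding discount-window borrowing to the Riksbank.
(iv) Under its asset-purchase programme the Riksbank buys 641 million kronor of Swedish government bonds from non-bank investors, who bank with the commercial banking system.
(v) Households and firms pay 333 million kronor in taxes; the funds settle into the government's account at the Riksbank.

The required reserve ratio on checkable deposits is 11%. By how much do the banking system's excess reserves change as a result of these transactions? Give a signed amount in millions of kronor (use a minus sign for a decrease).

Discount-window repayment 722 million kronor: reserves −722M, deposits 0.
Currency deposit 690 million kronor: reserves +690M, deposits +690M.
Discount-window repayment 262 million kronor: reserves −262M, deposits 0.
Asset purchase (from non-banks) 641 million kronor: reserves +641M, deposits +641M.
Government account inflow 333 million kronor: reserves −333M, deposits −333M.
Totals: Δreserves = +14M, Δdeposits = +998M.
Δrequired reserves = 11% × +998M = +109.78M.
Δexcess reserves = Δreserves − Δrequired = +14M − (+109.78M) = -95.78 million.

-95.78 million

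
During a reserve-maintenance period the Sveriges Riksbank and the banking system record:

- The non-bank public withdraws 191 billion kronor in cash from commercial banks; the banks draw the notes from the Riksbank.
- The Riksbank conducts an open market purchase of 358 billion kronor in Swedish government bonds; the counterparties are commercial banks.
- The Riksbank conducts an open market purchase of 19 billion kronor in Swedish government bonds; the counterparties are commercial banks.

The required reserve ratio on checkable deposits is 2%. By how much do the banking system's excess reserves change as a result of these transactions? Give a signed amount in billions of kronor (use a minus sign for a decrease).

Currency withdrawal 191 billion kronor: reserves −191B, deposits −191B.
OMO purchase (from banks) 358 billion kronor: reserves +358B, deposits 0.
OMO purchase (from banks) 19 billion kronor: reserves +19B, deposits 0.
Totals: Δreserves = +186B, Δdeposits = −191B.
Δrequired reserves = 2% × −191B = −3.82B.
Δexcess reserves = Δreserves − Δrequired = +186B − (−3.82B) = +189.82 billion.

+189.82 billion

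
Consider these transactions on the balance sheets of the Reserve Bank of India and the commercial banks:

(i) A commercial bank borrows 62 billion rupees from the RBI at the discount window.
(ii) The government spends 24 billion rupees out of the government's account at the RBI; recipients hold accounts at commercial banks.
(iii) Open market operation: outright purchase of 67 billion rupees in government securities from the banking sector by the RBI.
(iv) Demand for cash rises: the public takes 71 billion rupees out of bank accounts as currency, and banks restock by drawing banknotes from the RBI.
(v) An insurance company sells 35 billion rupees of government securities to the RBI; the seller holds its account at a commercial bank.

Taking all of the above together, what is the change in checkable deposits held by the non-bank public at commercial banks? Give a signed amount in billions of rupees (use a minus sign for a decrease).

Discount-window loan 62 billion rupees: the counterparty is a bank, so public deposits are unchanged → 0.
Government spending 24 billion rupees: non-bank counterparties' bank balances rise → +24B.
OMO purchase (from banks) 67 billion rupees: the counterparty is a bank, so public deposits are unchanged → 0.
Currency withdrawal 71 billion rupees: non-bank counterparties' bank balances fall → −71B.
Asset purchase (from non-banks) 35 billion rupees: non-bank counterparties' bank balances rise → +35B.
Net: 0 + 24 + 0 − 71 + 35 = -12 billion.

-12 billion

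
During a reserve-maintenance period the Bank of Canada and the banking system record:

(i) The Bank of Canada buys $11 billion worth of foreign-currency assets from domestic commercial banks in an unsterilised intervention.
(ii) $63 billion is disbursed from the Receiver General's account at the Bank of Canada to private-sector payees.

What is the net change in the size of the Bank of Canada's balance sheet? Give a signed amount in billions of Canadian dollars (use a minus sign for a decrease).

+$11 billion

FX purchase $11 billion: a Bank of Canada asset is acquired → +$11B.
Government spending $63 billion: only the composition of liabilities changes → 0.
Net: 11 + 0 = +$11 billion.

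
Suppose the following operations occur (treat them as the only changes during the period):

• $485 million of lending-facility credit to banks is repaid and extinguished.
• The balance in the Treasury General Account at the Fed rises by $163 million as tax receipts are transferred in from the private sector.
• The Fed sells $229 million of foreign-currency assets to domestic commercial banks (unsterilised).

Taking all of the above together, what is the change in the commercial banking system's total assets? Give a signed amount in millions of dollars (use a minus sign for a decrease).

Fed balance sheet:
  Assets:      Loans to banks −$485M, Foreign assets −$229M
  Liabilities: Bank reserves −$877M, Government deposits +$163M
Commercial banking system:
  Assets:      Reserves at CB −$877M, Foreign assets +$229M
  Liabilities: Checkable deposits −$163M, Borrowings from CB −$485M
Change in total bank assets = -$648 million.

-$648 million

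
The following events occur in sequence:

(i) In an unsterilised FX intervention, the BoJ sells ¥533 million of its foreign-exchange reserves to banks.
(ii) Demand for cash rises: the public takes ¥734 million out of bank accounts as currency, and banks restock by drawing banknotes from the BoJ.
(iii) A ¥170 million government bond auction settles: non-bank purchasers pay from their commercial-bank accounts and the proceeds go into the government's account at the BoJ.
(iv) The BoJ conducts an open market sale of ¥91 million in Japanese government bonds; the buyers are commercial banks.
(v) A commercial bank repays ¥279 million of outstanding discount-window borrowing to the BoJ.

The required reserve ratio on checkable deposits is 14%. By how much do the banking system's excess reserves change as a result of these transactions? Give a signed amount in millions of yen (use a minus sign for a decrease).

-¥1680.44 million

FX sale ¥533 million: reserves −¥533M, deposits 0.
Currency withdrawal ¥734 million: reserves −¥734M, deposits −¥734M.
Government account inflow ¥170 million: reserves −¥170M, deposits −¥170M.
OMO sale (to banks) ¥91 million: reserves −¥91M, deposits 0.
Discount-window repayment ¥279 million: reserves −¥279M, deposits 0.
Totals: Δreserves = −¥1807M, Δdeposits = −¥904M.
Δrequired reserves = 14% × −¥904M = −¥126.56M.
Δexcess reserves = Δreserves − Δrequired = −¥1807M − (−¥126.56M) = -¥1680.44 million.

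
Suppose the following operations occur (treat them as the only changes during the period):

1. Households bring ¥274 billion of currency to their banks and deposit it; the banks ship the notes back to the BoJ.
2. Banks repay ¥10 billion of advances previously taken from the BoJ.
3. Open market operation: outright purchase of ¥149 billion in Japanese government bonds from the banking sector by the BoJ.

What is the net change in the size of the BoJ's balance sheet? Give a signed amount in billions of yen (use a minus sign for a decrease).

Currency deposit ¥274 billion: only the composition of liabilities changes → 0.
Discount-window repayment ¥10 billion: a BoJ asset is shed → −¥10B.
OMO purchase (from banks) ¥149 billion: a BoJ asset is acquired → +¥149B.
Net: 0 − 10 + 149 = +¥139 billion.

+¥139 billion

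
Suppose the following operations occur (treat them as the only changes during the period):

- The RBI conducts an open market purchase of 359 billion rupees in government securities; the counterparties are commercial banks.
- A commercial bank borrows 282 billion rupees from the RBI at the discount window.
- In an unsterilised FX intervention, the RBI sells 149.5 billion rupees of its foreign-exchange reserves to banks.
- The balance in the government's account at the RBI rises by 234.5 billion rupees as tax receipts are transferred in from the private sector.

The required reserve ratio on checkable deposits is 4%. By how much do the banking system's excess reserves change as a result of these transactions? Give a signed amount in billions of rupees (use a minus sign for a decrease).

+266.38 billion

OMO purchase (from banks) 359 billion rupees: reserves +359B, deposits 0.
Discount-window loan 282 billion rupees: reserves +282B, deposits 0.
FX sale 149.5 billion rupees: reserves −149.5B, deposits 0.
Government account inflow 234.5 billion rupees: reserves −234.5B, deposits −234.5B.
Totals: Δreserves = +257B, Δdeposits = −234.5B.
Δrequired reserves = 4% × −234.5B = −9.38B.
Δexcess reserves = Δreserves − Δrequired = +257B − (−9.38B) = +266.38 billion.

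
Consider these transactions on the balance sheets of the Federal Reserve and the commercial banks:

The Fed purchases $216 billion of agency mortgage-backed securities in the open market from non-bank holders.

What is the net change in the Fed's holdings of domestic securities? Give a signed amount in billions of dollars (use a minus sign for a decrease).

Fed balance sheet:
  Assets:      Securities +$216B
  Liabilities: Bank reserves +$216B
So the change in the Fed's holdings of domestic securities is +$216 billion.

+$216 billion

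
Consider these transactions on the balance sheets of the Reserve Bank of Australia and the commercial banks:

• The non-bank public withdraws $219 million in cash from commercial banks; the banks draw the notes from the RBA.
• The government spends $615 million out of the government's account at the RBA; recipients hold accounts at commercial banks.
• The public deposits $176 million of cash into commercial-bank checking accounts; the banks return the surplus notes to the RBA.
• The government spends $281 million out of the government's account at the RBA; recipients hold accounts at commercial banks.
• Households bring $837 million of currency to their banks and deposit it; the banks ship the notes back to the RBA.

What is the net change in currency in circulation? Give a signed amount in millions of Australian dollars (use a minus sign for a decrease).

Currency withdrawal $219 million: notes leave the central bank → +$219M.
Government spending $615 million: no currency enters or leaves circulation → 0.
Currency deposit $176 million: notes return to the central bank → −$176M.
Government spending $281 million: no currency enters or leaves circulation → 0.
Currency deposit $837 million: notes return to the central bank → −$837M.
Net: 219 + 0 − 176 + 0 − 837 = -$794 million.

-$794 million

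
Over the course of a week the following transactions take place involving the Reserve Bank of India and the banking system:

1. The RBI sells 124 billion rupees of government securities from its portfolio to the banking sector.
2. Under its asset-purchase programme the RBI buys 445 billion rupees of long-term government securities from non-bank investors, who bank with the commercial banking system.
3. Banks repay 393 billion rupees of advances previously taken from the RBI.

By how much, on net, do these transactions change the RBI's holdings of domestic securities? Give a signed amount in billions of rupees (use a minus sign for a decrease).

+321 billion

OMO sale (to banks) 124 billion rupees: securities removed from the RBI's portfolio → −124B.
Asset purchase (from non-banks) 445 billion rupees: securities added to the RBI's portfolio → +445B.
Discount-window repayment 393 billion rupees: the RBI's securities portfolio is untouched → 0.
Net: −124 + 445 + 0 = +321 billion.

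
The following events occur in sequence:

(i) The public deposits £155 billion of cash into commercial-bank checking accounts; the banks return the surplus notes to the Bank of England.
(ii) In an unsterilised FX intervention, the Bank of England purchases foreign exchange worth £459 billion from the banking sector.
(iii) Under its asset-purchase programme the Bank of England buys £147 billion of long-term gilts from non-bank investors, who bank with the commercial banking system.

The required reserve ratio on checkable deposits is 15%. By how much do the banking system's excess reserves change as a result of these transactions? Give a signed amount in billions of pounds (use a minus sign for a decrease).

Currency deposit £155 billion: reserves +£155B, deposits +£155B.
FX purchase £459 billion: reserves +£459B, deposits 0.
Asset purchase (from non-banks) £147 billion: reserves +£147B, deposits +£147B.
Totals: Δreserves = +£761B, Δdeposits = +£302B.
Δrequired reserves = 15% × +£302B = +£45.3B.
Δexcess reserves = Δreserves − Δrequired = +£761B − (+£45.3B) = +£715.7 billion.

+£715.7 billion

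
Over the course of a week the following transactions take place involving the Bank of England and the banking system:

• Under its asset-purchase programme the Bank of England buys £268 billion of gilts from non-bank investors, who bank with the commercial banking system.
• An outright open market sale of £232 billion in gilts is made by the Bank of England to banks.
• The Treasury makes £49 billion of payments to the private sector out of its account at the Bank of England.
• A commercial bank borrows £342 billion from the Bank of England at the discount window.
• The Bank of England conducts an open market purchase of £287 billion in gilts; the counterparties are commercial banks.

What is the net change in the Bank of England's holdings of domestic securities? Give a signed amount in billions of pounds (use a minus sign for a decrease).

+£323 billion

Asset purchase (from non-banks) £268 billion: securities added to the Bank of England's portfolio → +£268B.
OMO sale (to banks) £232 billion: securities removed from the Bank of England's portfolio → −£232B.
Government spending £49 billion: the Bank of England's securities portfolio is untouched → 0.
Discount-window loan £342 billion: the Bank of England's securities portfolio is untouched → 0.
OMO purchase (from banks) £287 billion: securities added to the Bank of England's portfolio → +£287B.
Net: 268 − 232 + 0 + 0 + 287 = +£323 billion.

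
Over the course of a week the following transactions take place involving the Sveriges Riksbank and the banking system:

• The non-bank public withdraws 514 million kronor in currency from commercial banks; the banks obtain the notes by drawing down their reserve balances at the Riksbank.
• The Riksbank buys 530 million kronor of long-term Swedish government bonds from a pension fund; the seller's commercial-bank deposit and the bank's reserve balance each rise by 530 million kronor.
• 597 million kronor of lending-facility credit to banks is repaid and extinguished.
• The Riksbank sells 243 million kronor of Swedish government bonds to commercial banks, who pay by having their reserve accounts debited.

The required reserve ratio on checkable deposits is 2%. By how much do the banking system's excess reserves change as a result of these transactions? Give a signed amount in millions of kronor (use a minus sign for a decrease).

Currency withdrawal 514 million kronor: reserves −514M, deposits −514M.
Asset purchase (from non-banks) 530 million kronor: reserves +530M, deposits +530M.
Discount-window repayment 597 million kronor: reserves −597M, deposits 0.
OMO sale (to banks) 243 million kronor: reserves −243M, deposits 0.
Totals: Δreserves = −824M, Δdeposits = +16M.
Δrequired reserves = 2% × +16M = +0.32M.
Δexcess reserves = Δreserves − Δrequired = −824M − (+0.32M) = -824.32 million.

-824.32 million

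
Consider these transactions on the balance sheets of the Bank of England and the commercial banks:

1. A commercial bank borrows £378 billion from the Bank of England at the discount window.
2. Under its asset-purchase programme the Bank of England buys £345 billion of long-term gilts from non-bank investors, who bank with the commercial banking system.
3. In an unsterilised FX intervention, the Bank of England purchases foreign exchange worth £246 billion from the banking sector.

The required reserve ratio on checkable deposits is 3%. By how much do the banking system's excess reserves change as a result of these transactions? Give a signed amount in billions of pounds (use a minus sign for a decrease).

+£958.65 billion

Discount-window loan £378 billion: reserves +£378B, deposits 0.
Asset purchase (from non-banks) £345 billion: reserves +£345B, deposits +£345B.
FX purchase £246 billion: reserves +£246B, deposits 0.
Totals: Δreserves = +£969B, Δdeposits = +£345B.
Δrequired reserves = 3% × +£345B = +£10.35B.
Δexcess reserves = Δreserves − Δrequired = +£969B − (+£10.35B) = +£958.65 billion.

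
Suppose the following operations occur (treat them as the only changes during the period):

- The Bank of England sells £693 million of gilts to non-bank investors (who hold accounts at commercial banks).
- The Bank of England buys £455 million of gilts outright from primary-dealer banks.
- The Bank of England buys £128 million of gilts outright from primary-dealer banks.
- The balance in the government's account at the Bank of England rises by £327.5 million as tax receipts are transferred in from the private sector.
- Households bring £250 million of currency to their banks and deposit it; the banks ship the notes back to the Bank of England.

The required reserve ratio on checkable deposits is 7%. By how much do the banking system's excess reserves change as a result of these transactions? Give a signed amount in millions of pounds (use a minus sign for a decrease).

Asset sale (to non-banks) £693 million: reserves −£693M, deposits −£693M.
OMO purchase (from banks) £455 million: reserves +£455M, deposits 0.
OMO purchase (from banks) £128 million: reserves +£128M, deposits 0.
Government account inflow £327.5 million: reserves −£327.5M, deposits −£327.5M.
Currency deposit £250 million: reserves +£250M, deposits +£250M.
Totals: Δreserves = −£187.5M, Δdeposits = −£770.5M.
Δrequired reserves = 7% × −£770.5M = −£53.935M.
Δexcess reserves = Δreserves − Δrequired = −£187.5M − (−£53.935M) = -£133.565 million.

-£133.565 million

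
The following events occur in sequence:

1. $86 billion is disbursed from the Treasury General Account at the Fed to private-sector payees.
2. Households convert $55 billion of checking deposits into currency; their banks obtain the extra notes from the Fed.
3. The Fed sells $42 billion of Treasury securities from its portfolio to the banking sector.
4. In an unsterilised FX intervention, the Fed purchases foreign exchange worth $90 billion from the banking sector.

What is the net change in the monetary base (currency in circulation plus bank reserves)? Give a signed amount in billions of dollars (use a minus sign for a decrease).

+$134 billion

Fed balance sheet:
  Assets:      Securities −$42B, Foreign assets +$90B
  Liabilities: Bank reserves +$79B, Currency in circulation +$55B, Government deposits −$86B
Monetary base = currency + reserves: +$55B + (+$79B) = +$134 billion.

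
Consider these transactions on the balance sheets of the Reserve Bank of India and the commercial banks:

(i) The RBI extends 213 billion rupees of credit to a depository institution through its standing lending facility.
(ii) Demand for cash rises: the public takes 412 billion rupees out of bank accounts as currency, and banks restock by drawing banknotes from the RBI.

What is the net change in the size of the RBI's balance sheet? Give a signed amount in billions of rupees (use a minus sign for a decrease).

Discount-window loan 213 billion rupees: an RBI asset is acquired → +213B.
Currency withdrawal 412 billion rupees: only the composition of liabilities changes → 0.
Net: 213 + 0 = +213 billion.

+213 billion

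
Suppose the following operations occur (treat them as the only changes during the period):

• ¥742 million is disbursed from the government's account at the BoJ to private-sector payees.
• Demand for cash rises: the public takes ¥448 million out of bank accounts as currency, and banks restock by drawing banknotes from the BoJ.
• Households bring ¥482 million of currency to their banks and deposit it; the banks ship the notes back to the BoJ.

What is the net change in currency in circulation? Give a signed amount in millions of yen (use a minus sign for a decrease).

BoJ balance sheet:
  Assets:      no change
  Liabilities: Bank reserves +¥776M, Currency in circulation −¥34M, Government deposits −¥742M
Commercial banking system:
  Assets:      Reserves at CB +¥776M
  Liabilities: Checkable deposits +¥776M
So the change in currency in circulation is -¥34 million.

-¥34 million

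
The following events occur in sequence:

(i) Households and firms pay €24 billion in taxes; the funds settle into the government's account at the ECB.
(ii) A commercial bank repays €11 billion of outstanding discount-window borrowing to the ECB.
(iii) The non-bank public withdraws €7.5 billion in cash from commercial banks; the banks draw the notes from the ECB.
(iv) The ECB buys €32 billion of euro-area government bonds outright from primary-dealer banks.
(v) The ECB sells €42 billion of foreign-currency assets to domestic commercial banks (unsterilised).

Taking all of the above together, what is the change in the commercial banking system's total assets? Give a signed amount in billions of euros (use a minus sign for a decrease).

Government account inflow €24 billion: bank balance sheets shrink → −€24B.
Discount-window repayment €11 billion: bank balance sheets shrink → −€11B.
Currency withdrawal €7.5 billion: bank balance sheets shrink → −€7.5B.
OMO purchase (from banks) €32 billion: just an asset swap on bank balance sheets → 0.
FX sale €42 billion: just an asset swap on bank balance sheets → 0.
Net: −24 − 11 − 7.5 + 0 + 0 = -€42.5 billion.

-€42.5 billion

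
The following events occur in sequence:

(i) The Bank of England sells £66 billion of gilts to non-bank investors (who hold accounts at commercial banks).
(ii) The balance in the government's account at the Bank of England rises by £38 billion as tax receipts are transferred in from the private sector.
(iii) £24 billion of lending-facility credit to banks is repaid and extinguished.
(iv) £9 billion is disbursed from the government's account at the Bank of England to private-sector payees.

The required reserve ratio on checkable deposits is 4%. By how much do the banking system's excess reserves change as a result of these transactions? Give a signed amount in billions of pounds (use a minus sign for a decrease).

-£115.2 billion

Asset sale (to non-banks) £66 billion: reserves −£66B, deposits −£66B.
Government account inflow £38 billion: reserves −£38B, deposits −£38B.
Discount-window repayment £24 billion: reserves −£24B, deposits 0.
Government spending £9 billion: reserves +£9B, deposits +£9B.
Totals: Δreserves = −£119B, Δdeposits = −£95B.
Δrequired reserves = 4% × −£95B = −£3.8B.
Δexcess reserves = Δreserves − Δrequired = −£119B − (−£3.8B) = -£115.2 billion.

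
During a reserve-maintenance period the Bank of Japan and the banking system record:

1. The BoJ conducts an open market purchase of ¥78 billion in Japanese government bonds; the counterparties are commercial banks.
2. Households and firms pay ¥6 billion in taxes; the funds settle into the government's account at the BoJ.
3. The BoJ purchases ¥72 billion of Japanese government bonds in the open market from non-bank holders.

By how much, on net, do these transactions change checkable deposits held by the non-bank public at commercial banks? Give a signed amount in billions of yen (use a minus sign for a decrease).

OMO purchase (from banks) ¥78 billion: the counterparty is a bank, so public deposits are unchanged → 0.
Government account inflow ¥6 billion: non-bank counterparties' bank balances fall → −¥6B.
Asset purchase (from non-banks) ¥72 billion: non-bank counterparties' bank balances rise → +¥72B.
Net: 0 − 6 + 72 = +¥66 billion.

+¥66 billion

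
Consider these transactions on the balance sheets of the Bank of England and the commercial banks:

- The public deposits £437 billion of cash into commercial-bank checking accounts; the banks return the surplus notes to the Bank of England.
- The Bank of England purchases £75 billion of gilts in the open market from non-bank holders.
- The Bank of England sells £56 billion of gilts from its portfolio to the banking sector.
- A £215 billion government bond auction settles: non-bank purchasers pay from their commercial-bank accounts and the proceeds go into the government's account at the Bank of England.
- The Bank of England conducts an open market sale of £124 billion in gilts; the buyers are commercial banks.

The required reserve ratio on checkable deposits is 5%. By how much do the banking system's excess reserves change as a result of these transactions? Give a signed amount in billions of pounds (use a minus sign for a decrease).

+£102.15 billion

Currency deposit £437 billion: reserves +£437B, deposits +£437B.
Asset purchase (from non-banks) £75 billion: reserves +£75B, deposits +£75B.
OMO sale (to banks) £56 billion: reserves −£56B, deposits 0.
Government account inflow £215 billion: reserves −£215B, deposits −£215B.
OMO sale (to banks) £124 billion: reserves −£124B, deposits 0.
Totals: Δreserves = +£117B, Δdeposits = +£297B.
Δrequired reserves = 5% × +£297B = +£14.85B.
Δexcess reserves = Δreserves − Δrequired = +£117B − (+£14.85B) = +£102.15 billion.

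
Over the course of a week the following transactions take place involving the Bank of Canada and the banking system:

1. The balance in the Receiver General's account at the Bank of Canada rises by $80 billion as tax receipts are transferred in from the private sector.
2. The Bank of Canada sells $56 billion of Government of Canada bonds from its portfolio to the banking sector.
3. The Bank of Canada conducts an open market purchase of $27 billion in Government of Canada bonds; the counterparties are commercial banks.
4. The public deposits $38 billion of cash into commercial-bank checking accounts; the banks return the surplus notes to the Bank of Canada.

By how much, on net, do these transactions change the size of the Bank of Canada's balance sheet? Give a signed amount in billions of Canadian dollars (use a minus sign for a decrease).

Government account inflow $80 billion: only the composition of liabilities changes → 0.
OMO sale (to banks) $56 billion: a Bank of Canada asset is shed → −$56B.
OMO purchase (from banks) $27 billion: a Bank of Canada asset is acquired → +$27B.
Currency deposit $38 billion: only the composition of liabilities changes → 0.
Net: 0 − 56 + 27 + 0 = -$29 billion.

-$29 billion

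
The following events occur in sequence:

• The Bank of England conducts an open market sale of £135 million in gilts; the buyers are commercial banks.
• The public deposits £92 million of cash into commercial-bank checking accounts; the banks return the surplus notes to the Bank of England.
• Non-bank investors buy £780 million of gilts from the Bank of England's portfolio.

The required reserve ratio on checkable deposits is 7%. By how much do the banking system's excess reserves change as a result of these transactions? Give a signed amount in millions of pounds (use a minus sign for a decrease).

OMO sale (to banks) £135 million: reserves −£135M, deposits 0.
Currency deposit £92 million: reserves +£92M, deposits +£92M.
Asset sale (to non-banks) £780 million: reserves −£780M, deposits −£780M.
Totals: Δreserves = −£823M, Δdeposits = −£688M.
Δrequired reserves = 7% × −£688M = −£48.16M.
Δexcess reserves = Δreserves − Δrequired = −£823M − (−£48.16M) = -£774.84 million.

-£774.84 million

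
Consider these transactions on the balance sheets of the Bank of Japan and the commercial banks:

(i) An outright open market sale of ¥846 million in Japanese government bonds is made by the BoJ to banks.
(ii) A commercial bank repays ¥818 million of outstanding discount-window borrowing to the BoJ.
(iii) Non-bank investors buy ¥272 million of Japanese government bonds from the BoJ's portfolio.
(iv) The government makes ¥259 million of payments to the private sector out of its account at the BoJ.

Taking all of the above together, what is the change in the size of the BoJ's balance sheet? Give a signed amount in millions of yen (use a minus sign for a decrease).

BoJ balance sheet:
  Assets:      Securities −¥1118M, Loans to banks −¥818M
  Liabilities: Bank reserves −¥1677M, Government deposits −¥259M
Commercial banking system:
  Assets:      Reserves at CB −¥1677M, Securities +¥846M
  Liabilities: Checkable deposits −¥13M, Borrowings from CB −¥818M
Change in total BoJ assets = -¥1936 million.

-¥1936 million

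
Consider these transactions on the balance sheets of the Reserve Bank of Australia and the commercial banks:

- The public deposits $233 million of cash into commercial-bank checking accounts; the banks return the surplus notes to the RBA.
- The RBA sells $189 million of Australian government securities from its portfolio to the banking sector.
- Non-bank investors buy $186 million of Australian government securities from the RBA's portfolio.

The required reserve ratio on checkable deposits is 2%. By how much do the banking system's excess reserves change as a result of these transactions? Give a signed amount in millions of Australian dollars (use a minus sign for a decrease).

-$142.94 million

Currency deposit $233 million: reserves +$233M, deposits +$233M.
OMO sale (to banks) $189 million: reserves −$189M, deposits 0.
Asset sale (to non-banks) $186 million: reserves −$186M, deposits −$186M.
Totals: Δreserves = −$142M, Δdeposits = +$47M.
Δrequired reserves = 2% × +$47M = +$0.94M.
Δexcess reserves = Δreserves − Δrequired = −$142M − (+$0.94M) = -$142.94 million.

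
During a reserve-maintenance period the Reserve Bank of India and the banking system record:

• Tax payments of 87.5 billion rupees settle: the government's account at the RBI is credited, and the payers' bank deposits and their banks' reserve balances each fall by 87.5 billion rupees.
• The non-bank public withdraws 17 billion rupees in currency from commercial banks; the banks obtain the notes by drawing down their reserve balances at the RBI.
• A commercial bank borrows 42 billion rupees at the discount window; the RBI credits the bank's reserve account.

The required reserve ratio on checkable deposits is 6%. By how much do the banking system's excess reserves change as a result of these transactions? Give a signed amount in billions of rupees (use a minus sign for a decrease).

Government account inflow 87.5 billion rupees: reserves −87.5B, deposits −87.5B.
Currency withdrawal 17 billion rupees: reserves −17B, deposits −17B.
Discount-window loan 42 billion rupees: reserves +42B, deposits 0.
Totals: Δreserves = −62.5B, Δdeposits = −104.5B.
Δrequired reserves = 6% × −104.5B = −6.27B.
Δexcess reserves = Δreserves − Δrequired = −62.5B − (−6.27B) = -56.23 billion.

-56.23 billion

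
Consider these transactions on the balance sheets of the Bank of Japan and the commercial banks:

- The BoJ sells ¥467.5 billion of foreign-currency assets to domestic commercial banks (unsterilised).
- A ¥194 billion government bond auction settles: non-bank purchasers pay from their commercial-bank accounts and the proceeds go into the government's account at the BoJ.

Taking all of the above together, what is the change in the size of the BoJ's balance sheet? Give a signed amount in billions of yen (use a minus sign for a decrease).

-¥467.5 billion

FX sale ¥467.5 billion: a BoJ asset is shed → −¥467.5B.
Government account inflow ¥194 billion: only the composition of liabilities changes → 0.
Net: −467.5 + 0 = -¥467.5 billion.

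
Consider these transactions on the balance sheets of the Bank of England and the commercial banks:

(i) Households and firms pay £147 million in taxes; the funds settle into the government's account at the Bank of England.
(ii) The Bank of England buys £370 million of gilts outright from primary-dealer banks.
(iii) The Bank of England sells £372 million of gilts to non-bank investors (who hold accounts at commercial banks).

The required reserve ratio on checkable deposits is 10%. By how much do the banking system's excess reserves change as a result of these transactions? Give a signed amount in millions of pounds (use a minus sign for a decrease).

Government account inflow £147 million: reserves −£147M, deposits −£147M.
OMO purchase (from banks) £370 million: reserves +£370M, deposits 0.
Asset sale (to non-banks) £372 million: reserves −£372M, deposits −£372M.
Totals: Δreserves = −£149M, Δdeposits = −£519M.
Δrequired reserves = 10% × −£519M = −£51.9M.
Δexcess reserves = Δreserves − Δrequired = −£149M − (−£51.9M) = -£97.1 million.

-£97.1 million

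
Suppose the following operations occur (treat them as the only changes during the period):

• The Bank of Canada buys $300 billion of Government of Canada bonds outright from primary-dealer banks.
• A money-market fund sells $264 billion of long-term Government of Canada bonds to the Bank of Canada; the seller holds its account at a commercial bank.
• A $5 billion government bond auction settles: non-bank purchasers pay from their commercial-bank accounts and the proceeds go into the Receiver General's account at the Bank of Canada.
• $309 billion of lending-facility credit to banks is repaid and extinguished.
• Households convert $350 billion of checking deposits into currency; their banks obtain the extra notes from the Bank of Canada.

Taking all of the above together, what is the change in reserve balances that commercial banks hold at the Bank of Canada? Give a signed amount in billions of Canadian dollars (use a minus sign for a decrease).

Bank of Canada balance sheet:
  Assets:      Securities +$564B, Loans to banks −$309B
  Liabilities: Bank reserves −$100B, Currency in circulation +$350B, Government deposits +$5B
Commercial banking system:
  Assets:      Reserves at CB −$100B, Securities −$300B
  Liabilities: Checkable deposits −$91B, Borrowings from CB −$309B
So the change in reserve balances that commercial banks hold at the Bank of Canada is -$100 billion.

-$100 billion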